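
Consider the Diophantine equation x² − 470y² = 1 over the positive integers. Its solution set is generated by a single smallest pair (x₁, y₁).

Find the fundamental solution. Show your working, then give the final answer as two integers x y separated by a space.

√470 = [21; 1,2,8,2,1,42, …], period ℓ=6 (even) → k=5
a_0=21:  p_0=21·1+0=21,  q_0=21·0+1=1
…
a_4=2:  p_4=2·542+65=1149,  q_4=2·25+3=53
a_5=1:  p_5=1·1149+542=1691,  q_5=1·53+25=78
fundamental: x₁=1691, y₁=78  (since 2859481 − 470·6084 = 1)

1691 78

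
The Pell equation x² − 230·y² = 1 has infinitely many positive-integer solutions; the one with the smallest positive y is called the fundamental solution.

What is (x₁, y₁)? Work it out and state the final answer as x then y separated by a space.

91 6

[15; 6,30] for √230; ℓ=2 ⇒ convergent index 1
step 0: (15, 1)  from 15·(1,0) + (0,1)
step 1: (91, 6)  from 6·(15,1) + (1,0)
(x₁, y₁) = (91, 6);  91² − 230·6² = 1 ✓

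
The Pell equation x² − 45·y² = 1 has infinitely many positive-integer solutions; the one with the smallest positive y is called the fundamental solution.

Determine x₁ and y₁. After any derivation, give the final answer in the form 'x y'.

161 24

√45 → a₀=6, period (1,2,2,2,1,12); ℓ=6 even so k=5
a_0=6:  p_0=6·1+0=6,  q_0=6·0+1=1
a_1=1:  p_1=1·6+1=7,  q_1=1·1+0=1
a_2=2:  p_2=2·7+6=20,  q_2=2·1+1=3
…
a_4=2:  p_4=2·47+20=114,  q_4=2·7+3=17
a_5=1:  p_5=1·114+47=161,  q_5=1·17+7=24
(x₁, y₁) = (161, 24);  161² − 45·24² = 1 ✓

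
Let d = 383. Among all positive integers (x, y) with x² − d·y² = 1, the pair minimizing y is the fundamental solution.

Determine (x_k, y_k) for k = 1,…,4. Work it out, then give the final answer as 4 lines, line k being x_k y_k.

18768 959
704475647 35997024
26443197867024 1351184291905
992571874432137217 50718053544949056

√383 = [19; 1,1,3,19,3,1,1,38, …], period ℓ=8 (even) → k=7
step 0: (19, 1)  from 19·(1,0) + (0,1)
step 1: (20, 1)  from 1·(19,1) + (1,0)
…
step 3: (137, 7)  from 3·(39,2) + (20,1)
…
step 6: (10705, 547)  from 1·(8063,412) + (2642,135)
step 7: (18768, 959)  from 1·(10705,547) + (8063,412)
fundamental: x₁=18768, y₁=959  (since 352237824 − 383·919681 = 1)
k=2:  x_2 = 18768·18768+383·959·959 = 704475647,  y_2 = 18768·959+959·18768 = 35997024
k=3:  x_3 = 18768·704475647+383·959·35997024 = 26443197867024,  y_3 = 18768·35997024+959·704475647 = 1351184291905
k=4:  x_4 = 18768·26443197867024+383·959·1351184291905 = 992571874432137217,  y_4 = 18768·1351184291905+959·26443197867024 = 50718053544949056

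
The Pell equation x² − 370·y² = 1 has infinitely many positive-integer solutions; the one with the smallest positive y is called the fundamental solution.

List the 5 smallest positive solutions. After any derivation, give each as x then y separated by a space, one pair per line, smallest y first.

√370 = [19; 4,4,38, …], period ℓ=3 (odd) → k=5
k=0  a_k=19  p_k/q_k = 19/1
k=1  a_k=4  p_k/q_k = 77/4
…
k=4  a_k=4  p_k/q_k = 50339/2617
k=5  a_k=4  p_k/q_k = 213859/11118
fundamental: x₁=213859, y₁=11118  (since 45735671881 − 370·123609924 = 1)
(x_2, y_2) = (213859·213859 + 370·11118·11118, 213859·11118 + 11118·213859) = (91471343761, 4755368724)
(x_3, y_3) = (213859·91471343761 + 370·11118·4755368724, 213859·4755368724 + 11118·91471343761) = (39123940210553539, 2033956799880714)
(x_4, y_4) = (213859·39123940210553539 + 370·11118·2033956799880714, 213859·2033956799880714 + 11118·39123940210553539) = (16734013458886067250241, 869959934526623861928)
(x_5, y_5) = (213859·16734013458886067250241 + 370·11118·869959934526623861928, 213859·869959934526623861928 + 11118·16734013458886067250241) = (7157438768568706971928026499, 372097523273824548176239590)

213859 11118
91471343761 4755368724
39123940210553539 2033956799880714
16734013458886067250241 869959934526623861928
7157438768568706971928026499 372097523273824548176239590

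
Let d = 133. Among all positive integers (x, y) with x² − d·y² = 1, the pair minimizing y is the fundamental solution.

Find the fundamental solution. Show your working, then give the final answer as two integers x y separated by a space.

√133 = [11; 1,1,7,5,1,…,1,1,22, …], period ℓ=16 (even) → k=15
k=0  a_k=11  p_k/q_k = 11/1
…
k=4  a_k=5  p_k/q_k = 888/77
…
k=6  a_k=1  p_k/q_k = 1949/169
k=7  a_k=1  p_k/q_k = 3010/261
k=8  a_k=2  p_k/q_k = 7969/691
…
k=12  a_k=5  p_k/q_k = 168583/14618
k=13  a_k=7  p_k/q_k = 1210008/104921
k=14  a_k=1  p_k/q_k = 1378591/119539
k=15  a_k=1  p_k/q_k = 2588599/224460
fundamental: x₁=2588599, y₁=224460  (since 6700844782801 − 133·50382291600 = 1)

2588599 224460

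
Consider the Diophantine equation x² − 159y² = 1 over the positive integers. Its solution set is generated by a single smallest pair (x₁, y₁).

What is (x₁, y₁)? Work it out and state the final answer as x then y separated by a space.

1324 105

√159 = [12; 1,1,1,1,3,1,1,1,1,24, …], period ℓ=10 (even) → k=9
step 0: (12, 1)  from 12·(1,0) + (0,1)
…
step 2: (25, 2)  from 1·(13,1) + (12,1)
step 3: (38, 3)  from 1·(25,2) + (13,1)
step 4: (63, 5)  from 1·(38,3) + (25,2)
…
step 6: (290, 23)  from 1·(227,18) + (63,5)
step 7: (517, 41)  from 1·(290,23) + (227,18)
step 8: (807, 64)  from 1·(517,41) + (290,23)
step 9: (1324, 105)  from 1·(807,64) + (517,41)
→ (1324, 105).  Check: 1324²=1752976, 159·105²=1752975, difference 1.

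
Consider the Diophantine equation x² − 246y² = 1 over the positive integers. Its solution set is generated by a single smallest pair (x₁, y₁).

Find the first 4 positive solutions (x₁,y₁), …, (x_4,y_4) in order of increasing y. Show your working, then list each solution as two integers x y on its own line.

[15; 1,2,5,1,14,1,5,2,1,30] for √246; ℓ=10 ⇒ convergent index 9
step 0: (15, 1)  from 15·(1,0) + (0,1)
…
step 2: (47, 3)  from 2·(16,1) + (15,1)
…
step 4: (298, 19)  from 1·(251,16) + (47,3)
step 5: (4423, 282)  from 14·(298,19) + (251,16)
…
step 7: (28028, 1787)  from 5·(4721,301) + (4423,282)
step 8: (60777, 3875)  from 2·(28028,1787) + (4721,301)
step 9: (88805, 5662)  from 1·(60777,3875) + (28028,1787)
→ (88805, 5662).  Check: 88805²=7886328025, 246·5662²=7886328024, difference 1.
(x_2, y_2) = (88805·88805 + 246·5662·5662, 88805·5662 + 5662·88805) = (15772656049, 1005627820)
(x_3, y_3) = (88805·15772656049 + 246·5662·1005627820, 88805·1005627820 + 5662·15772656049) = (2801381440774085, 178609557104538)
(x_4, y_4) = (88805·2801381440774085 + 246·5662·178609557104538, 88805·178609557104538 + 5662·2801381440774085) = (497553357680112580801, 31722843436331366360)

88805 5662
15772656049 1005627820
2801381440774085 178609557104538
497553357680112580801 31722843436331366360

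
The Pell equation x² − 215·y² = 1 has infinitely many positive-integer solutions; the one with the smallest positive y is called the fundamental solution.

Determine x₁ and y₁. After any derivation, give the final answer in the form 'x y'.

44 3

[14; 1,1,1,28] for √215; ℓ=4 ⇒ convergent index 3
i=0: a=14 ⇒ p=14, q=1
i=1: a=1 ⇒ p=15, q=1
i=2: a=1 ⇒ p=29, q=2
i=3: a=1 ⇒ p=44, q=3
fundamental: x₁=44, y₁=3  (since 1936 − 215·9 = 1)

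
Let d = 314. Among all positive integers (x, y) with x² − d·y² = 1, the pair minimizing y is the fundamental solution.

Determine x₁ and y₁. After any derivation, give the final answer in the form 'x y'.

392499 22150

d=314: √d = [17; 1,2,1,1,2,1,34] (ℓ=7, odd), read p_13/q_13
k=0  a_k=17  p_k/q_k = 17/1
…
k=3  a_k=1  p_k/q_k = 71/4
…
k=6  a_k=1  p_k/q_k = 443/25
k=7  a_k=34  p_k/q_k = 15381/868
…
k=11  a_k=1  p_k/q_k = 109882/6201
k=12  a_k=2  p_k/q_k = 282617/15949
k=13  a_k=1  p_k/q_k = 392499/22150
(x₁, y₁) = (392499, 22150);  392499² − 314·22150² = 1 ✓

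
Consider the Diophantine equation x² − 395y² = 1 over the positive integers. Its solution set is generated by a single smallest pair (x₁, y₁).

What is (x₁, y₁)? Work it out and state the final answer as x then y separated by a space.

[19; 1,6,1,38] for √395; ℓ=4 ⇒ convergent index 3
k=0  a_k=19  p_k/q_k = 19/1
…
k=2  a_k=6  p_k/q_k = 139/7
k=3  a_k=1  p_k/q_k = 159/8
→ (159, 8).  Check: 159²=25281, 395·8²=25280, difference 1.

159 8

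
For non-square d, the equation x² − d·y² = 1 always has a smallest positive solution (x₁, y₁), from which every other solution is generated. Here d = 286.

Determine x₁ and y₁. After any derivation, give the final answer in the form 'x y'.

d=286: √d = [16; 1,10,3,3,2,3,3,10,1,32] (ℓ=10, even), read p_9/q_9
i=0: a=16 ⇒ p=16, q=1
i=1: a=1 ⇒ p=17, q=1
i=2: a=10 ⇒ p=186, q=11
i=3: a=3 ⇒ p=575, q=34
i=4: a=3 ⇒ p=1911, q=113
i=5: a=2 ⇒ p=4397, q=260
i=6: a=3 ⇒ p=15102, q=893
i=7: a=3 ⇒ p=49703, q=2939
i=8: a=10 ⇒ p=512132, q=30283
i=9: a=1 ⇒ p=561835, q=33222
→ (561835, 33222).  Check: 561835²=315658567225, 286·33222²=315658567224, difference 1.

561835 33222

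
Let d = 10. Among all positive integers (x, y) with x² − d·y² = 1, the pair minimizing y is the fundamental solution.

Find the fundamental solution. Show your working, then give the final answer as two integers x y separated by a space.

19 6

√10 = [3; 6, …], period ℓ=1 (odd) → k=1
a_0=3:  p_0=3·1+0=3,  q_0=3·0+1=1
a_1=6:  p_1=6·3+1=19,  q_1=6·1+0=6
fundamental: x₁=19, y₁=6  (since 361 − 10·36 = 1)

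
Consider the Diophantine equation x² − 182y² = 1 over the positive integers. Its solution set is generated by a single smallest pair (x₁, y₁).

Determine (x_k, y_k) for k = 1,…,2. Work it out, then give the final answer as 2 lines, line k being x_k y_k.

√182 → a₀=13, period (2,26); ℓ=2 even so k=1
k=0  a_k=13  p_k/q_k = 13/1
k=1  a_k=2  p_k/q_k = 27/2
→ (27, 2).  Check: 27²=729, 182·2²=728, difference 1.
(x_2, y_2) = (27·27 + 182·2·2, 27·2 + 2·27) = (1457, 108)

27 2
1457 108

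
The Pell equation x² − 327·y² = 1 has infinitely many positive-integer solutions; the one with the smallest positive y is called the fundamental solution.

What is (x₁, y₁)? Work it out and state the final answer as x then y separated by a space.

217 12

√327 → a₀=18, period (12,36); ℓ=2 even so k=1
step 0: (18, 1)  from 18·(1,0) + (0,1)
step 1: (217, 12)  from 12·(18,1) + (1,0)
fundamental: x₁=217, y₁=12  (since 47089 − 327·144 = 1)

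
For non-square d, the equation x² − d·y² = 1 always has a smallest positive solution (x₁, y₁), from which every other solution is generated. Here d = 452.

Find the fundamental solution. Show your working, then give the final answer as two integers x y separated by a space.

1204353 56648

√452 → a₀=21, period (3,1,5,3,10,3,5,1,3,42); ℓ=10 even so k=9
step 0: (21, 1)  from 21·(1,0) + (0,1)
…
step 2: (85, 4)  from 1·(64,3) + (21,1)
…
step 4: (1552, 73)  from 3·(489,23) + (85,4)
step 5: (16009, 753)  from 10·(1552,73) + (489,23)
step 6: (49579, 2332)  from 3·(16009,753) + (1552,73)
step 7: (263904, 12413)  from 5·(49579,2332) + (16009,753)
step 8: (313483, 14745)  from 1·(263904,12413) + (49579,2332)
step 9: (1204353, 56648)  from 3·(313483,14745) + (263904,12413)
→ (1204353, 56648).  Check: 1204353²=1450466148609, 452·56648²=1450466148608, difference 1.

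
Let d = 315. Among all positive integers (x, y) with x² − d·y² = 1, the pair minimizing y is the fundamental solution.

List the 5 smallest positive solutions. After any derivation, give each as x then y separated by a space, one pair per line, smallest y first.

71 4
10081 568
1431431 80652
203253121 11452016
28860511751 1626105620

d=315: √d = [17; 1,2,1,34] (ℓ=4, even), read p_3/q_3
i=0: a=17 ⇒ p=17, q=1
…
i=2: a=2 ⇒ p=53, q=3
i=3: a=1 ⇒ p=71, q=4
→ (71, 4).  Check: 71²=5041, 315·4²=5040, difference 1.
(71+4√315)^2 = 10081 + 568√315
(71+4√315)^3 = 1431431 + 80652√315
(71+4√315)^4 = 203253121 + 11452016√315
(71+4√315)^5 = 28860511751 + 1626105620√315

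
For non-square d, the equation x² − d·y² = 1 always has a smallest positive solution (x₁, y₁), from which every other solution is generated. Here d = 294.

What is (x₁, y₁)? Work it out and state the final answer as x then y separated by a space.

4801 280

√294 = [17; 6,1,4,1,6,34, …], period ℓ=6 (even) → k=5
a_0=17:  p_0=17·1+0=17,  q_0=17·0+1=1
…
a_4=1:  p_4=1·583+120=703,  q_4=1·34+7=41
a_5=6:  p_5=6·703+583=4801,  q_5=6·41+34=280
fundamental: x₁=4801, y₁=280  (since 23049601 − 294·78400 = 1)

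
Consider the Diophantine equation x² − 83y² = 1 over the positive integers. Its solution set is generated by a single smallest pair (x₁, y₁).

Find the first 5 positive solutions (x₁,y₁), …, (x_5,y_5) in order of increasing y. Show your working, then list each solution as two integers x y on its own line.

√83 → a₀=9, period (9,18); ℓ=2 even so k=1
k=0  a_k=9  p_k/q_k = 9/1
k=1  a_k=9  p_k/q_k = 82/9
(x₁, y₁) = (82, 9);  82² − 83·9² = 1 ✓
(82+9√83)^2 = 13447 + 1476√83
(82+9√83)^3 = 2205226 + 242055√83
(82+9√83)^4 = 361643617 + 39695544√83
(82+9√83)^5 = 59307347962 + 6509827161√83

82 9
13447 1476
2205226 242055
361643617 39695544
59307347962 6509827161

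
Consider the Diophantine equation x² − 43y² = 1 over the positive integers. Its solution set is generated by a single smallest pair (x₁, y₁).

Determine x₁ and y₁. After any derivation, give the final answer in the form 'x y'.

3482 531

√43 → a₀=6, period (1,1,3,1,5,1,3,1,1,12); ℓ=10 even so k=9
step 0: (6, 1)  from 6·(1,0) + (0,1)
step 1: (7, 1)  from 1·(6,1) + (1,0)
step 2: (13, 2)  from 1·(7,1) + (6,1)
step 3: (46, 7)  from 3·(13,2) + (7,1)
step 4: (59, 9)  from 1·(46,7) + (13,2)
step 5: (341, 52)  from 5·(59,9) + (46,7)
step 6: (400, 61)  from 1·(341,52) + (59,9)
step 7: (1541, 235)  from 3·(400,61) + (341,52)
step 8: (1941, 296)  from 1·(1541,235) + (400,61)
step 9: (3482, 531)  from 1·(1941,296) + (1541,235)
(x₁, y₁) = (3482, 531);  3482² − 43·531² = 1 ✓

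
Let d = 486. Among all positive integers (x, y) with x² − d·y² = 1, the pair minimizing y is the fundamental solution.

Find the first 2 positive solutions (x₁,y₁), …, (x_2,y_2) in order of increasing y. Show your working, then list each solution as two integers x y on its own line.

485 22
470449 21340

d=486: √d = [22; 22,44] (ℓ=2, even), read p_1/q_1
k=0  a_k=22  p_k/q_k = 22/1
k=1  a_k=22  p_k/q_k = 485/22
(x₁, y₁) = (485, 22);  485² − 486·22² = 1 ✓
(x_2, y_2) = (485·485 + 486·22·22, 485·22 + 22·485) = (470449, 21340)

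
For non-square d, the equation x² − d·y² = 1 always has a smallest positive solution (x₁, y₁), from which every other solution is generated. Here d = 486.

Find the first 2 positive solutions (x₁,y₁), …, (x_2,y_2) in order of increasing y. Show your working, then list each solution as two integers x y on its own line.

485 22
470449 21340

√486 → a₀=22, period (22,44); ℓ=2 even so k=1
step 0: (22, 1)  from 22·(1,0) + (0,1)
step 1: (485, 22)  from 22·(22,1) + (1,0)
fundamental: x₁=485, y₁=22  (since 235225 − 486·484 = 1)
n=2: (485,22)∘(485,22) = (485·485+486·22·22, 485·22+22·485) = (470449,21340)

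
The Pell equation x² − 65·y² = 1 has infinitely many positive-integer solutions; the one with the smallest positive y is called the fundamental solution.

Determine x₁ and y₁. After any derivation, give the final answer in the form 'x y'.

d=65: √d = [8; 16] (ℓ=1, odd), read p_1/q_1
a_0=8:  p_0=8·1+0=8,  q_0=8·0+1=1
a_1=16:  p_1=16·8+1=129,  q_1=16·1+0=16
→ (129, 16).  Check: 129²=16641, 65·16²=16640, difference 1.

129 16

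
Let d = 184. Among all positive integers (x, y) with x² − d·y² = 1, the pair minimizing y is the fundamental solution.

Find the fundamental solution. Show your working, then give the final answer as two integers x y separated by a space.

24335 1794

[13; 1,1,3,2,1,2,1,2,3,1,1,26] for √184; ℓ=12 ⇒ convergent index 11
step 0: (13, 1)  from 13·(1,0) + (0,1)
…
step 2: (27, 2)  from 1·(14,1) + (13,1)
step 3: (95, 7)  from 3·(27,2) + (14,1)
…
step 10: (13741, 1013)  from 1·(10594,781) + (3147,232)
step 11: (24335, 1794)  from 1·(13741,1013) + (10594,781)
(x₁, y₁) = (24335, 1794);  24335² − 184·1794² = 1 ✓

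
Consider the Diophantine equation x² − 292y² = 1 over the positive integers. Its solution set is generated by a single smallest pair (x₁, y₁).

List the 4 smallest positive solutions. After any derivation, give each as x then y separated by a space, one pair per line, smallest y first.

√292 → a₀=17, period (11,2,1,3,8,3,1,2,11,34); ℓ=10 even so k=9
i=0: a=17 ⇒ p=17, q=1
…
i=2: a=2 ⇒ p=393, q=23
i=3: a=1 ⇒ p=581, q=34
i=4: a=3 ⇒ p=2136, q=125
i=5: a=8 ⇒ p=17669, q=1034
i=6: a=3 ⇒ p=55143, q=3227
i=7: a=1 ⇒ p=72812, q=4261
i=8: a=2 ⇒ p=200767, q=11749
i=9: a=11 ⇒ p=2281249, q=133500
(x₁, y₁) = (2281249, 133500);  2281249² − 292·133500² = 1 ✓
(x_2, y_2) = (2281249·2281249 + 292·133500·133500, 2281249·133500 + 133500·2281249) = (10408194000001, 609093483000)
(x_3, y_3) = (2281249·10408194000001 + 292·133500·609093483000, 2281249·609093483000 + 133500·10408194000001) = (47487364308614281249, 2778987798000400500)
(x_4, y_4) = (2281249·47487364308614281249 + 292·133500·2778987798000400500, 2281249·2778987798000400500 + 133500·47487364308614281249) = (216661004683313632776000001, 12679126270400622186966000)

2281249 133500
10408194000001 609093483000
47487364308614281249 2778987798000400500
216661004683313632776000001 12679126270400622186966000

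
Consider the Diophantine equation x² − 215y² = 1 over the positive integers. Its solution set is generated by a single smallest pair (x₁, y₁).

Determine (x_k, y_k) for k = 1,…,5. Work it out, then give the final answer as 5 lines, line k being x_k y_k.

44 3
3871 264
340604 23229
29969281 2043888
2636956124 179838915

d=215: √d = [14; 1,1,1,28] (ℓ=4, even), read p_3/q_3
step 0: (14, 1)  from 14·(1,0) + (0,1)
step 1: (15, 1)  from 1·(14,1) + (1,0)
step 2: (29, 2)  from 1·(15,1) + (14,1)
step 3: (44, 3)  from 1·(29,2) + (15,1)
(x₁, y₁) = (44, 3);  44² − 215·3² = 1 ✓
n=2: (44,3)∘(44,3) = (44·44+215·3·3, 44·3+3·44) = (3871,264)
n=3: (3871,264)∘(44,3) = (44·3871+215·3·264, 44·264+3·3871) = (340604,23229)
n=4: (340604,23229)∘(44,3) = (44·340604+215·3·23229, 44·23229+3·340604) = (29969281,2043888)
n=5: (29969281,2043888)∘(44,3) = (44·29969281+215·3·2043888, 44·2043888+3·29969281) = (2636956124,179838915)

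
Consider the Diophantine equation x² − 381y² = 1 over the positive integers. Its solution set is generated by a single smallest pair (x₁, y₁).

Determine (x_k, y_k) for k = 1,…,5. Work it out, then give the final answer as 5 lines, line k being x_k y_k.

[19; 1,1,12,1,1,38] for √381; ℓ=6 ⇒ convergent index 5
step 0: (19, 1)  from 19·(1,0) + (0,1)
…
step 3: (488, 25)  from 12·(39,2) + (20,1)
step 4: (527, 27)  from 1·(488,25) + (39,2)
step 5: (1015, 52)  from 1·(527,27) + (488,25)
→ (1015, 52).  Check: 1015²=1030225, 381·52²=1030224, difference 1.
(1015+52√381)^2 = 2060449 + 105560√381
(1015+52√381)^3 = 4182710455 + 214286748√381
(1015+52√381)^4 = 8490900163201 + 435001992880√381
(1015+52√381)^5 = 17236523148587575 + 883053831259652√381

1015 52
2060449 105560
4182710455 214286748
8490900163201 435001992880
17236523148587575 883053831259652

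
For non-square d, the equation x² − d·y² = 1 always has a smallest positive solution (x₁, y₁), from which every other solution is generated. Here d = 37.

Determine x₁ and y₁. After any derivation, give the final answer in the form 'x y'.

d=37: √d = [6; 12] (ℓ=1, odd), read p_1/q_1
a_0=6:  p_0=6·1+0=6,  q_0=6·0+1=1
a_1=12:  p_1=12·6+1=73,  q_1=12·1+0=12
→ (73, 12).  Check: 73²=5329, 37·12²=5328, difference 1.

73 12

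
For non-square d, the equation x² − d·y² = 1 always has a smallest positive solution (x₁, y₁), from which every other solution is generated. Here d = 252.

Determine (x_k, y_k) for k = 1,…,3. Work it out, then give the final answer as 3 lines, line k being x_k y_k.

√252 = [15; 1,6,1,30, …], period ℓ=4 (even) → k=3
a_0=15:  p_0=15·1+0=15,  q_0=15·0+1=1
…
a_2=6:  p_2=6·16+15=111,  q_2=6·1+1=7
a_3=1:  p_3=1·111+16=127,  q_3=1·7+1=8
→ (127, 8).  Check: 127²=16129, 252·8²=16128, difference 1.
(127+8√252)^2 = 32257 + 2032√252
(127+8√252)^3 = 8193151 + 516120√252

127 8
32257 2032
8193151 516120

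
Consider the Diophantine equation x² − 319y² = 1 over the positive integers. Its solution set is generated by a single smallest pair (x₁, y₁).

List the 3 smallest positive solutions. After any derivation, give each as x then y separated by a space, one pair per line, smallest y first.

12901780 722361
332911854336799 18639485405160
8590311008090840302660 480965080021169647239

√319 = [17; 1,6,5,1,4,…,6,1,34, …], period ℓ=14 (even) → k=13
k=0  a_k=17  p_k/q_k = 17/1
k=1  a_k=1  p_k/q_k = 18/1
k=2  a_k=6  p_k/q_k = 125/7
k=3  a_k=5  p_k/q_k = 643/36
k=4  a_k=1  p_k/q_k = 768/43
k=5  a_k=4  p_k/q_k = 3715/208
k=6  a_k=3  p_k/q_k = 11913/667
k=7  a_k=1  p_k/q_k = 15628/875
…
k=9  a_k=4  p_k/q_k = 250816/14043
k=10  a_k=1  p_k/q_k = 309613/17335
…
k=12  a_k=6  p_k/q_k = 11102899/621643
k=13  a_k=1  p_k/q_k = 12901780/722361
(x₁, y₁) = (12901780, 722361);  12901780² − 319·722361² = 1 ✓
n=2: (12901780,722361)∘(12901780,722361) = (12901780·12901780+319·722361·722361, 12901780·722361+722361·12901780) = (332911854336799,18639485405160)
n=3: (332911854336799,18639485405160)∘(12901780,722361) = (12901780·332911854336799+319·722361·18639485405160, 12901780·18639485405160+722361·332911854336799) = (8590311008090840302660,480965080021169647239)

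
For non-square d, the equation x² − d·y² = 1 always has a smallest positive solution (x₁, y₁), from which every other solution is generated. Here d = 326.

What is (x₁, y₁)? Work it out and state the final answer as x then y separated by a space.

√326 → a₀=18, period (18,36); ℓ=2 even so k=1
i=0: a=18 ⇒ p=18, q=1
i=1: a=18 ⇒ p=325, q=18
fundamental: x₁=325, y₁=18  (since 105625 − 326·324 = 1)

325 18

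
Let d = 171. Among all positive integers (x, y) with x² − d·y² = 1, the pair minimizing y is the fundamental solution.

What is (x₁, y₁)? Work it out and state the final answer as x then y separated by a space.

170 13

√171 → a₀=13, period (13,26); ℓ=2 even so k=1
step 0: (13, 1)  from 13·(1,0) + (0,1)
step 1: (170, 13)  from 13·(13,1) + (1,0)
(x₁, y₁) = (170, 13);  170² − 171·13² = 1 ✓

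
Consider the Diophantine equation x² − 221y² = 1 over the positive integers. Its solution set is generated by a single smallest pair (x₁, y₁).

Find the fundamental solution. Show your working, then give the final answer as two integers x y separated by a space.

1665 112

√221 = [14; 1,6,2,6,1,28, …], period ℓ=6 (even) → k=5
step 0: (14, 1)  from 14·(1,0) + (0,1)
step 1: (15, 1)  from 1·(14,1) + (1,0)
…
step 3: (223, 15)  from 2·(104,7) + (15,1)
step 4: (1442, 97)  from 6·(223,15) + (104,7)
step 5: (1665, 112)  from 1·(1442,97) + (223,15)
(x₁, y₁) = (1665, 112);  1665² − 221·112² = 1 ✓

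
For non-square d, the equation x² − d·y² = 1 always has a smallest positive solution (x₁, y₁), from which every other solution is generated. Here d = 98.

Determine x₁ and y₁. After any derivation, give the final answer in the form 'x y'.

99 10

d=98: √d = [9; 1,8,1,18] (ℓ=4, even), read p_3/q_3
step 0: (9, 1)  from 9·(1,0) + (0,1)
step 1: (10, 1)  from 1·(9,1) + (1,0)
step 2: (89, 9)  from 8·(10,1) + (9,1)
step 3: (99, 10)  from 1·(89,9) + (10,1)
(x₁, y₁) = (99, 10);  99² − 98·10² = 1 ✓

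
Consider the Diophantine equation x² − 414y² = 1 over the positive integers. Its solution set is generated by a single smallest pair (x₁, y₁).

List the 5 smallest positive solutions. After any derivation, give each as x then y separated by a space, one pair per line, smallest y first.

d=414: √d = [20; 2,1,7,2,7,1,2,40] (ℓ=8, even), read p_7/q_7
a_0=20:  p_0=20·1+0=20,  q_0=20·0+1=1
a_1=2:  p_1=2·20+1=41,  q_1=2·1+0=2
…
a_6=1:  p_6=1·7447+997=8444,  q_6=1·366+49=415
a_7=2:  p_7=2·8444+7447=24335,  q_7=2·415+366=1196
fundamental: x₁=24335, y₁=1196  (since 592192225 − 414·1430416 = 1)
n=2: (24335,1196)∘(24335,1196) = (24335·24335+414·1196·1196, 24335·1196+1196·24335) = (1184384449,58209320)
n=3: (1184384449,58209320)∘(24335,1196) = (24335·1184384449+414·1196·58209320, 24335·58209320+1196·1184384449) = (57643991108495,2833047603204)
n=4: (57643991108495,2833047603204)∘(24335,1196) = (24335·57643991108495+414·1196·2833047603204, 24335·2833047603204+1196·57643991108495) = (2805533046066067201,137884426789729360)
n=5: (2805533046066067201,137884426789729360)∘(24335,1196) = (24335·2805533046066067201+414·1196·137884426789729360, 24335·137884426789729360+1196·2805533046066067201) = (136545293294391499564175,6710835049023080347996)

24335 1196
1184384449 58209320
57643991108495 2833047603204
2805533046066067201 137884426789729360
136545293294391499564175 6710835049023080347996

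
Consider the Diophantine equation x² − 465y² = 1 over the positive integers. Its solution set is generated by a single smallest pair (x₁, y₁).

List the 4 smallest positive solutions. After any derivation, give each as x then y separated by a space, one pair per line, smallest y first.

√465 = [21; 1,1,3,2,2,2,3,1,1,42, …], period ℓ=10 (even) → k=9
a_0=21:  p_0=21·1+0=21,  q_0=21·0+1=1
…
a_2=1:  p_2=1·22+21=43,  q_2=1·1+1=2
…
a_4=2:  p_4=2·151+43=345,  q_4=2·7+2=16
…
a_6=2:  p_6=2·841+345=2027,  q_6=2·39+16=94
a_7=3:  p_7=3·2027+841=6922,  q_7=3·94+39=321
a_8=1:  p_8=1·6922+2027=8949,  q_8=1·321+94=415
a_9=1:  p_9=1·8949+6922=15871,  q_9=1·415+321=736
(x₁, y₁) = (15871, 736);  15871² − 465·736² = 1 ✓
(15871+736√465)^2 = 503777281 + 23362112√465
(15871+736√465)^3 = 15990898437631 + 741560158368√465
(15871+736√465)^4 = 507583097703505921 + 23538602523554944√465

15871 736
503777281 23362112
15990898437631 741560158368
507583097703505921 23538602523554944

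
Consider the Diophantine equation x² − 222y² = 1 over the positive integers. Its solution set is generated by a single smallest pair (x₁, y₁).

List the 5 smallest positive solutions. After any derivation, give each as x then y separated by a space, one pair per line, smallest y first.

√222 = [14; 1,8,1,28, …], period ℓ=4 (even) → k=3
i=0: a=14 ⇒ p=14, q=1
…
i=2: a=8 ⇒ p=134, q=9
i=3: a=1 ⇒ p=149, q=10
→ (149, 10).  Check: 149²=22201, 222·10²=22200, difference 1.
(149+10√222)^2 = 44401 + 2980√222
(149+10√222)^3 = 13231349 + 888030√222
(149+10√222)^4 = 3942897601 + 264629960√222
(149+10√222)^5 = 1174970253749 + 78858840050√222

149 10
44401 2980
13231349 888030
3942897601 264629960
1174970253749 78858840050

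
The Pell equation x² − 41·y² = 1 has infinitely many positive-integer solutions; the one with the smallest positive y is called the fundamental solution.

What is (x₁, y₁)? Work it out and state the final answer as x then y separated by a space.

d=41: √d = [6; 2,2,12] (ℓ=3, odd), read p_5/q_5
step 0: (6, 1)  from 6·(1,0) + (0,1)
…
step 4: (826, 129)  from 2·(397,62) + (32,5)
step 5: (2049, 320)  from 2·(826,129) + (397,62)
fundamental: x₁=2049, y₁=320  (since 4198401 − 41·102400 = 1)

2049 320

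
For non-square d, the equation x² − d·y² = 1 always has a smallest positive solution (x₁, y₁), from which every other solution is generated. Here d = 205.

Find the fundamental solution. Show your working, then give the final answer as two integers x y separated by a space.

39689 2772

√205 = [14; 3,6,1,4,1,6,3,28, …], period ℓ=8 (even) → k=7
i=0: a=14 ⇒ p=14, q=1
…
i=2: a=6 ⇒ p=272, q=19
i=3: a=1 ⇒ p=315, q=22
i=4: a=4 ⇒ p=1532, q=107
…
i=6: a=6 ⇒ p=12614, q=881
i=7: a=3 ⇒ p=39689, q=2772
(x₁, y₁) = (39689, 2772);  39689² − 205·2772² = 1 ✓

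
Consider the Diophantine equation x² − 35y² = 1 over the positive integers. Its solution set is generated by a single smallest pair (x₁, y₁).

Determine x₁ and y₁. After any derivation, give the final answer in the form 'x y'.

√35 → a₀=5, period (1,10); ℓ=2 even so k=1
a_0=5:  p_0=5·1+0=5,  q_0=5·0+1=1
a_1=1:  p_1=1·5+1=6,  q_1=1·1+0=1
→ (6, 1).  Check: 6²=36, 35·1²=35, difference 1.

6 1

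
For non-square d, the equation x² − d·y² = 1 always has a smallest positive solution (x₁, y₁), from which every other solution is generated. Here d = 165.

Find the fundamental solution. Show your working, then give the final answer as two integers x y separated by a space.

d=165: √d = [12; 1,5,2,5,1,24] (ℓ=6, even), read p_5/q_5
a_0=12:  p_0=12·1+0=12,  q_0=12·0+1=1
a_1=1:  p_1=1·12+1=13,  q_1=1·1+0=1
a_2=5:  p_2=5·13+12=77,  q_2=5·1+1=6
…
a_4=5:  p_4=5·167+77=912,  q_4=5·13+6=71
a_5=1:  p_5=1·912+167=1079,  q_5=1·71+13=84
→ (1079, 84).  Check: 1079²=1164241, 165·84²=1164240, difference 1.

1079 84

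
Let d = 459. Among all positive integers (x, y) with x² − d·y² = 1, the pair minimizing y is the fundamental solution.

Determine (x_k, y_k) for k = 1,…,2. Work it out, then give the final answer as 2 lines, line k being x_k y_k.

499850 23331
499700044999 23324000700

[21; 2,2,1,4,21,4,1,2,2,42] for √459; ℓ=10 ⇒ convergent index 9
step 0: (21, 1)  from 21·(1,0) + (0,1)
step 1: (43, 2)  from 2·(21,1) + (1,0)
step 2: (107, 5)  from 2·(43,2) + (21,1)
step 3: (150, 7)  from 1·(107,5) + (43,2)
…
step 5: (14997, 700)  from 21·(707,33) + (150,7)
step 6: (60695, 2833)  from 4·(14997,700) + (707,33)
…
step 8: (212079, 9899)  from 2·(75692,3533) + (60695,2833)
step 9: (499850, 23331)  from 2·(212079,9899) + (75692,3533)
→ (499850, 23331).  Check: 499850²=249850022500, 459·23331²=249850022499, difference 1.
(499850+23331√459)^2 = 499700044999 + 23324000700√459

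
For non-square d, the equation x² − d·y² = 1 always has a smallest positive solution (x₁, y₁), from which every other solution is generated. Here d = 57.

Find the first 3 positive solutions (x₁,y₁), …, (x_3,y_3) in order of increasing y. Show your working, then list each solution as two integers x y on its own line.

151 20
45601 6040
13771351 1824060

√57 = [7; 1,1,4,1,1,14, …], period ℓ=6 (even) → k=5
k=0  a_k=7  p_k/q_k = 7/1
k=1  a_k=1  p_k/q_k = 8/1
…
k=3  a_k=4  p_k/q_k = 68/9
k=4  a_k=1  p_k/q_k = 83/11
k=5  a_k=1  p_k/q_k = 151/20
→ (151, 20).  Check: 151²=22801, 57·20²=22800, difference 1.
n=2: (151,20)∘(151,20) = (151·151+57·20·20, 151·20+20·151) = (45601,6040)
n=3: (45601,6040)∘(151,20) = (151·45601+57·20·6040, 151·6040+20·45601) = (13771351,1824060)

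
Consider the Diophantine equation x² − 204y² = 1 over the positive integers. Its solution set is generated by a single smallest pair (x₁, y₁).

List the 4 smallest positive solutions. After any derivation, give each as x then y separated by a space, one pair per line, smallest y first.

4999 350
49980001 3499300
499700044999 34986001050
4996000999920001 349790034998600

√204 → a₀=14, period (3,1,1,6,1,1,3,28); ℓ=8 even so k=7
k=0  a_k=14  p_k/q_k = 14/1
…
k=2  a_k=1  p_k/q_k = 57/4
…
k=6  a_k=1  p_k/q_k = 1414/99
k=7  a_k=3  p_k/q_k = 4999/350
(x₁, y₁) = (4999, 350);  4999² − 204·350² = 1 ✓
(x_2, y_2) = (4999·4999 + 204·350·350, 4999·350 + 350·4999) = (49980001, 3499300)
(x_3, y_3) = (4999·49980001 + 204·350·3499300, 4999·3499300 + 350·49980001) = (499700044999, 34986001050)
(x_4, y_4) = (4999·499700044999 + 204·350·34986001050, 4999·34986001050 + 350·499700044999) = (4996000999920001, 349790034998600)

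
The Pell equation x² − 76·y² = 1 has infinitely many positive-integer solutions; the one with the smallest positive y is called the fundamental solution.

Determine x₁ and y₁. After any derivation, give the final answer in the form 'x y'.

57799 6630

d=76: √d = [8; 1,2,1,1,5,4,5,1,1,2,1,16] (ℓ=12, even), read p_11/q_11
k=0  a_k=8  p_k/q_k = 8/1
…
k=2  a_k=2  p_k/q_k = 26/3
k=3  a_k=1  p_k/q_k = 35/4
k=4  a_k=1  p_k/q_k = 61/7
k=5  a_k=5  p_k/q_k = 340/39
k=6  a_k=4  p_k/q_k = 1421/163
k=7  a_k=5  p_k/q_k = 7445/854
k=8  a_k=1  p_k/q_k = 8866/1017
k=9  a_k=1  p_k/q_k = 16311/1871
k=10  a_k=2  p_k/q_k = 41488/4759
k=11  a_k=1  p_k/q_k = 57799/6630
(x₁, y₁) = (57799, 6630);  57799² − 76·6630² = 1 ✓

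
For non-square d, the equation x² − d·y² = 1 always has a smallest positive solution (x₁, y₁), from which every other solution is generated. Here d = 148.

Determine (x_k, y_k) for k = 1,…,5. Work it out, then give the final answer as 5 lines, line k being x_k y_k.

73 6
10657 876
1555849 127890
227143297 18671064
33161365513 2725847454

√148 = [12; 6,24, …], period ℓ=2 (even) → k=1
a_0=12:  p_0=12·1+0=12,  q_0=12·0+1=1
a_1=6:  p_1=6·12+1=73,  q_1=6·1+0=6
fundamental: x₁=73, y₁=6  (since 5329 − 148·36 = 1)
n=2: (73,6)∘(73,6) = (73·73+148·6·6, 73·6+6·73) = (10657,876)
n=3: (10657,876)∘(73,6) = (73·10657+148·6·876, 73·876+6·10657) = (1555849,127890)
n=4: (1555849,127890)∘(73,6) = (73·1555849+148·6·127890, 73·127890+6·1555849) = (227143297,18671064)
n=5: (227143297,18671064)∘(73,6) = (73·227143297+148·6·18671064, 73·18671064+6·227143297) = (33161365513,2725847454)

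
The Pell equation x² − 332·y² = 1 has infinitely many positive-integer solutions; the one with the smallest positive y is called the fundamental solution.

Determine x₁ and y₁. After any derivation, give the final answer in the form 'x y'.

[18; 4,1,1,8,1,1,4,36] for √332; ℓ=8 ⇒ convergent index 7
k=0  a_k=18  p_k/q_k = 18/1
k=1  a_k=4  p_k/q_k = 73/4
…
k=4  a_k=8  p_k/q_k = 1403/77
k=5  a_k=1  p_k/q_k = 1567/86
k=6  a_k=1  p_k/q_k = 2970/163
k=7  a_k=4  p_k/q_k = 13447/738
fundamental: x₁=13447, y₁=738  (since 180821809 − 332·544644 = 1)

13447 738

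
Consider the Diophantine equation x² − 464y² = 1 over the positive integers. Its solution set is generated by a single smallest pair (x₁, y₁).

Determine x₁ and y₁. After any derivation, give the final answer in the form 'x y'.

√464 → a₀=21, period (1,1,5,1,1,1,5,1,1,42); ℓ=10 even so k=9
i=0: a=21 ⇒ p=21, q=1
i=1: a=1 ⇒ p=22, q=1
…
i=3: a=5 ⇒ p=237, q=11
i=4: a=1 ⇒ p=280, q=13
i=5: a=1 ⇒ p=517, q=24
i=6: a=1 ⇒ p=797, q=37
i=7: a=5 ⇒ p=4502, q=209
i=8: a=1 ⇒ p=5299, q=246
i=9: a=1 ⇒ p=9801, q=455
→ (9801, 455).  Check: 9801²=96059601, 464·455²=96059600, difference 1.

9801 455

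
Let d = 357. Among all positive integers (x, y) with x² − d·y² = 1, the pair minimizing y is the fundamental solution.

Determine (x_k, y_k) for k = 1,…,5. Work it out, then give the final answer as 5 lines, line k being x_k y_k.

[18; 1,8,2,8,1,36] for √357; ℓ=6 ⇒ convergent index 5
k=0  a_k=18  p_k/q_k = 18/1
k=1  a_k=1  p_k/q_k = 19/1
…
k=3  a_k=2  p_k/q_k = 359/19
k=4  a_k=8  p_k/q_k = 3042/161
k=5  a_k=1  p_k/q_k = 3401/180
fundamental: x₁=3401, y₁=180  (since 11566801 − 357·32400 = 1)
k=2:  x_2 = 3401·3401+357·180·180 = 23133601,  y_2 = 3401·180+180·3401 = 1224360
k=3:  x_3 = 3401·23133601+357·180·1224360 = 157354750601,  y_3 = 3401·1224360+180·23133601 = 8328096540
k=4:  x_4 = 3401·157354750601+357·180·8328096540 = 1070326990454401,  y_4 = 3401·8328096540+180·157354750601 = 56647711440720
k=5:  x_5 = 3401·1070326990454401+357·180·56647711440720 = 7280364031716085001,  y_5 = 3401·56647711440720+180·1070326990454401 = 385317724891680900

3401 180
23133601 1224360
157354750601 8328096540
1070326990454401 56647711440720
7280364031716085001 385317724891680900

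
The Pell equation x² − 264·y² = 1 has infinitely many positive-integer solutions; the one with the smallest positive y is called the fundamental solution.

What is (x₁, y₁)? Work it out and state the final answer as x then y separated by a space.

65 4

√264 = [16; 4,32, …], period ℓ=2 (even) → k=1
k=0  a_k=16  p_k/q_k = 16/1
k=1  a_k=4  p_k/q_k = 65/4
→ (65, 4).  Check: 65²=4225, 264·4²=4224, difference 1.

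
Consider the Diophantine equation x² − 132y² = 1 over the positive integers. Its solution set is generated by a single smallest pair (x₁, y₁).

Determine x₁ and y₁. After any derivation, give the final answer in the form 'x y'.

√132 = [11; 2,22, …], period ℓ=2 (even) → k=1
k=0  a_k=11  p_k/q_k = 11/1
k=1  a_k=2  p_k/q_k = 23/2
fundamental: x₁=23, y₁=2  (since 529 − 132·4 = 1)

23 2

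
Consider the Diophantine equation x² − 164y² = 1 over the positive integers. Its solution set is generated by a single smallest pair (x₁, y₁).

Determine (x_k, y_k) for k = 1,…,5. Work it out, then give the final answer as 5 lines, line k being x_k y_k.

√164 = [12; 1,4,6,4,1,24, …], period ℓ=6 (even) → k=5
step 0: (12, 1)  from 12·(1,0) + (0,1)
step 1: (13, 1)  from 1·(12,1) + (1,0)
…
step 3: (397, 31)  from 6·(64,5) + (13,1)
step 4: (1652, 129)  from 4·(397,31) + (64,5)
step 5: (2049, 160)  from 1·(1652,129) + (397,31)
→ (2049, 160).  Check: 2049²=4198401, 164·160²=4198400, difference 1.
n=2: (2049,160)∘(2049,160) = (2049·2049+164·160·160, 2049·160+160·2049) = (8396801,655680)
n=3: (8396801,655680)∘(2049,160) = (2049·8396801+164·160·655680, 2049·655680+160·8396801) = (34410088449,2686976480)
n=4: (34410088449,2686976480)∘(2049,160) = (2049·34410088449+164·160·2686976480, 2049·2686976480+160·34410088449) = (141012534067201,11011228959360)
n=5: (141012534067201,11011228959360)∘(2049,160) = (2049·141012534067201+164·160·11011228959360, 2049·11011228959360+160·141012534067201) = (577869330197301249,45124013588480800)

2049 160
8396801 655680
34410088449 2686976480
141012534067201 11011228959360
577869330197301249 45124013588480800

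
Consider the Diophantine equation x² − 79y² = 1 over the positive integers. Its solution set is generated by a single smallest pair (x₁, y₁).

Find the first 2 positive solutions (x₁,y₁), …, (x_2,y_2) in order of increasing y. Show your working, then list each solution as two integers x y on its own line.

80 9
12799 1440

d=79: √d = [8; 1,7,1,16] (ℓ=4, even), read p_3/q_3
k=0  a_k=8  p_k/q_k = 8/1
k=1  a_k=1  p_k/q_k = 9/1
k=2  a_k=7  p_k/q_k = 71/8
k=3  a_k=1  p_k/q_k = 80/9
(x₁, y₁) = (80, 9);  80² − 79·9² = 1 ✓
k=2:  x_2 = 80·80+79·9·9 = 12799,  y_2 = 80·9+9·80 = 1440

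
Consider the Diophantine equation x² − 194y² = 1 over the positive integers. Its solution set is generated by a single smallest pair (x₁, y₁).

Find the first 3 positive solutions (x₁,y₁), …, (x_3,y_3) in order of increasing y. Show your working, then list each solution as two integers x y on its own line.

√194 = [13; 1,12,1,26, …], period ℓ=4 (even) → k=3
a_0=13:  p_0=13·1+0=13,  q_0=13·0+1=1
…
a_2=12:  p_2=12·14+13=181,  q_2=12·1+1=13
a_3=1:  p_3=1·181+14=195,  q_3=1·13+1=14
→ (195, 14).  Check: 195²=38025, 194·14²=38024, difference 1.
(x_2, y_2) = (195·195 + 194·14·14, 195·14 + 14·195) = (76049, 5460)
(x_3, y_3) = (195·76049 + 194·14·5460, 195·5460 + 14·76049) = (29658915, 2129386)

195 14
76049 5460
29658915 2129386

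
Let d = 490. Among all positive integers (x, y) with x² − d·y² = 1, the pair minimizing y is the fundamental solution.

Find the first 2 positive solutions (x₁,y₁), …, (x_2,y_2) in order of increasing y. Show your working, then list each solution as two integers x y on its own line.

[22; 7,2,1,4,4,4,1,2,7,44] for √490; ℓ=10 ⇒ convergent index 9
step 0: (22, 1)  from 22·(1,0) + (0,1)
step 1: (155, 7)  from 7·(22,1) + (1,0)
…
step 3: (487, 22)  from 1·(332,15) + (155,7)
…
step 5: (9607, 434)  from 4·(2280,103) + (487,22)
…
step 7: (50315, 2273)  from 1·(40708,1839) + (9607,434)
step 8: (141338, 6385)  from 2·(50315,2273) + (40708,1839)
step 9: (1039681, 46968)  from 7·(141338,6385) + (50315,2273)
→ (1039681, 46968).  Check: 1039681²=1080936581761, 490·46968²=1080936581760, difference 1.
n=2: (1039681,46968)∘(1039681,46968) = (1039681·1039681+490·46968·46968, 1039681·46968+46968·1039681) = (2161873163521,97663474416)

1039681 46968
2161873163521 97663474416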